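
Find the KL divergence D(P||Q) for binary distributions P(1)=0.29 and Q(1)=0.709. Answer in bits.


KL = p*log2(p/q) + (1-p)*log2((1-p)/(1-q)) = 0.29*log2(0.29/0.709) + 0.71*log2(0.71/0.291) = 0.5396

0.5396 bits


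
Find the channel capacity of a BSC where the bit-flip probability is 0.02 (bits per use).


H(p) = -p*log2(p) - (1-p)*log2(1-p) = -0.02*log2(0.02) - 0.98*log2(0.98) = 0.112877 + 0.028563 = 0.1414. C = 1 - H(p) = 1 - 0.1414 = 0.8586

0.8586 bits


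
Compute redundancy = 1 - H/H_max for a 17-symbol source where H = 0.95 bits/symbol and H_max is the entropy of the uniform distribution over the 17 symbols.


H_max = log2(K) = log2(17) = 4.0875 bits/symbol. Redundancy = 1 - H/H_max = 1 - 0.95/4.0875 = 1 - 0.2324 = 0.7676

0.7676


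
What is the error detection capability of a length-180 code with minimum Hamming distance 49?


Detection capability = d_min - 1 = 49 - 1 = 48

48 errors


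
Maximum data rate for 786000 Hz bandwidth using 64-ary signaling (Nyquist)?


Rate = 2 * B * log2(M) = 2 * 786000 * 6.0 = 9432000.0

9432000.0 bps


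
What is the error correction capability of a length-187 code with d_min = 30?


Correction capability = floor((d-1)/2) = floor((30-1)/2) = 14

14 errors


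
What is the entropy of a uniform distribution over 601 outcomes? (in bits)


H = log2(n) = log2(601) = 9.2312

9.2312 bits


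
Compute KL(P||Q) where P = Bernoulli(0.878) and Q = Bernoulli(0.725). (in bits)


KL = p*log2(p/q) + (1-p)*log2((1-p)/(1-q)) = 0.878*log2(0.878/0.725) + 0.122*log2(0.122/0.275) = 0.0995

0.0995 bits


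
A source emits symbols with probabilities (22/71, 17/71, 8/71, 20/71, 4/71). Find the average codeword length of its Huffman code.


Huffman construction (repeatedly merge the two least-probable nodes; each merge adds 1 bit to every symbol beneath it): 4/71 + 8/71 = 12/71; 12/71 + 17/71 = 29/71; 20/71 + 22/71 = 42/71; 29/71 + 42/71 = 1. Resulting codeword lengths (in the order the probabilities were given): (2, 2, 3, 2, 3). L_avg = sum(p_i * l_i) = 22/71*2 + 17/71*2 + 8/71*3 + 20/71*2 + 4/71*3 = 154/71 = 2.169

2.169 bits


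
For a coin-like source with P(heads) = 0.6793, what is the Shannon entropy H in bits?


H = -p*log2(p) - (1-p)*log2(1-p). -0.6793*log2(0.6793) = 0.378967; -0.3207*log2(0.3207) = 0.526174. H = 0.378967 + 0.526174 = 0.9051

0.9051 bits


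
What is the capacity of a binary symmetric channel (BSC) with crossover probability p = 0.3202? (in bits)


H(p) = -p*log2(p) - (1-p)*log2(1-p) = -0.3202*log2(0.3202) - 0.6798*log2(0.6798) = 0.526074 + 0.378525 = 0.9046. C = 1 - H(p) = 1 - 0.9046 = 0.0954

0.0954 bits


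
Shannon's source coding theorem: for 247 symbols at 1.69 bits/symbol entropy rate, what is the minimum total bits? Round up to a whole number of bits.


Minimum bits >= n * H = 247 * 1.69 = 417.43, rounded up to a whole number of bits = 418

418 bits


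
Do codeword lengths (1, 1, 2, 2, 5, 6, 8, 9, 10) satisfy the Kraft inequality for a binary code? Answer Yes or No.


Kraft sum = sum(2^(-l_i)) = 1.5537, need <= 1. Result: violated (a binary prefix-free code with these lengths cannot exist)

No


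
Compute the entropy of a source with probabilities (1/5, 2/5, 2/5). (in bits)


H = -sum(p_i * log2(p_i)). Terms: -(1/5)*log2(1/5) = 0.464386; -(2/5)*log2(2/5) = 0.528771; -(2/5)*log2(2/5) = 0.528771. H = 0.464386 + 0.528771 + 0.528771 = 1.5219

1.5219 bits


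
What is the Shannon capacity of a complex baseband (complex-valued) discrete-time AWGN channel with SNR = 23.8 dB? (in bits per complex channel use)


SNR_linear = 10^(23.8/10) = 239.8833; C = log2(1 + SNR_linear) = log2(1 + 239.8833) = 7.9122

7.9122 bits/channel use


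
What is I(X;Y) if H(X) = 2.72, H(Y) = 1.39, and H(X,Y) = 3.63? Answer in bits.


I(X;Y) = H(X) + H(Y) - H(X,Y) = 2.72 + 1.39 - 3.63 = 0.48

0.48 bits


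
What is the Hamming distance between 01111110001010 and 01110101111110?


Count differing positions: . . . . ^ . ^ ^ ^ ^ . ^ . . = 6 differences

6


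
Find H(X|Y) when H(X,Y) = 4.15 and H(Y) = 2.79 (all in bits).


H(X|Y) = H(X,Y) - H(Y) = 4.15 - 2.79 = 1.36

1.36 bits


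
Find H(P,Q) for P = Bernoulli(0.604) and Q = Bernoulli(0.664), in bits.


H(P,Q) = -p*log2(q) - (1-p)*log2(1-q). -0.604*log2(0.664) = 0.356810; -0.396*log2(0.336) = 0.623093. H(P,Q) = 0.356810 + 0.623093 = 0.9799

0.9799 bits


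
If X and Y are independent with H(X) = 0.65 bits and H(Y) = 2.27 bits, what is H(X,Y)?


For independent variables, H(X,Y) = H(X) + H(Y) = 0.65 + 2.27 = 2.92

2.92 bits


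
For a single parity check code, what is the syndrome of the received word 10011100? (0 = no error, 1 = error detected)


Syndrome = XOR of all bits = 1 XOR 0 XOR 0 XOR 1 XOR 1 XOR 1 XOR 0 XOR 0 = 0

0


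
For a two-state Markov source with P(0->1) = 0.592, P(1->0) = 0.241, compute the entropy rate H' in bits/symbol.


Stationary distribution: pi_0 = p10/(p01+p10) = 0.2893, pi_1 = 0.7107. Entropy rate H' = pi_0*H(p01) + pi_1*H(p10) = 0.2893*0.9754 + 0.7107*0.7967 = 0.8484

0.8484 bits/symbol


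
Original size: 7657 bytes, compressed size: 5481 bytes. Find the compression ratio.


Ratio = original / compressed = 7657 / 5481 = 1.397

1.397


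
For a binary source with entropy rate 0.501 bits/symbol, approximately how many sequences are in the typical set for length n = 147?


log2|A_typical| = nH = 147 * 0.501 = 73.647, so |A_typical| ~ 2^73.647 = 1.479e+22

1.479e+22


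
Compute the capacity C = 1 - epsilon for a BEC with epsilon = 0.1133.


C = 1 - epsilon = 1 - 0.1133 = 0.8867

0.8867 bits


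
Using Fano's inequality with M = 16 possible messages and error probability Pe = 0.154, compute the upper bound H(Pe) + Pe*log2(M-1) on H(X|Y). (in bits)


H(Pe) = -Pe*log2(Pe) - (1-Pe)*log2(1-Pe) = -0.154*log2(0.154) - 0.846*log2(0.846) = 0.415646 + 0.204115 = 0.6198. Pe*log2(M-1) = 0.154*log2(15) = 0.601661. Bound = H(Pe) + Pe*log2(M-1) = 0.415646 + 0.204115 + 0.601661 = 1.2214

1.2214 bits


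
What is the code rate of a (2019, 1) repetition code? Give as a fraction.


Rate = k/n = 1/2019

1/2019


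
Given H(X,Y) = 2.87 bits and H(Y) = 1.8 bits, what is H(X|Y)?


H(X|Y) = H(X,Y) - H(Y) = 2.87 - 1.8 = 1.07

1.07 bits


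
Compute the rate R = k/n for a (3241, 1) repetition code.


Rate = k/n = 1/3241

1/3241


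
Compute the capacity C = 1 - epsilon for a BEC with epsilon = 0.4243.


C = 1 - epsilon = 1 - 0.4243 = 0.5757

0.5757 bits


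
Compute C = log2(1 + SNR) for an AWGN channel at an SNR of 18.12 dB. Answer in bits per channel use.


SNR_linear = 10^(18.12/10) = 64.8634; C = log2(1 + SNR_linear) = log2(1 + 64.8634) = 6.0414

6.0414 bits/channel use


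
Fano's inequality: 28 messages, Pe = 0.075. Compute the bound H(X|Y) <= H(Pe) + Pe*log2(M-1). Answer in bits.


H(Pe) = -Pe*log2(Pe) - (1-Pe)*log2(1-Pe) = -0.075*log2(0.075) - 0.925*log2(0.925) = 0.280272 + 0.104039 = 0.3843. Pe*log2(M-1) = 0.075*log2(27) = 0.356617. Bound = H(Pe) + Pe*log2(M-1) = 0.280272 + 0.104039 + 0.356617 = 0.7409

0.7409 bits


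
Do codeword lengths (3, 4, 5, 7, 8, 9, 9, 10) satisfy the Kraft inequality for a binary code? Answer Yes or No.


Kraft sum = sum(2^(-l_i)) = 0.2354, need <= 1. Result: satisfied (a binary prefix-free code with these lengths exists)

Yes


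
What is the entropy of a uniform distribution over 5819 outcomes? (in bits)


H = log2(n) = log2(5819) = 12.5066

12.5066 bits


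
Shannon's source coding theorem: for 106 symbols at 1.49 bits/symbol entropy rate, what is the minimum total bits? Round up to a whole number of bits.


Minimum bits >= n * H = 106 * 1.49 = 157.94, rounded up to a whole number of bits = 158

158 bits


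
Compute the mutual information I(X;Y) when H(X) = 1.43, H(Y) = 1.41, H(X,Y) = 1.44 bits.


I(X;Y) = H(X) + H(Y) - H(X,Y) = 1.43 + 1.41 - 1.44 = 1.4

1.4 bits


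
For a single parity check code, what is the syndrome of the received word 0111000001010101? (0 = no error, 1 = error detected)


Syndrome = XOR of all bits = 0 XOR 1 XOR 1 XOR 1 XOR 0 XOR 0 XOR 0 XOR 0 XOR 0 XOR 1 XOR 0 XOR 1 XOR 0 XOR 1 XOR 0 XOR 1 = 1

1


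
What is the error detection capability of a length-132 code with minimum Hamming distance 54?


Detection capability = d_min - 1 = 54 - 1 = 53

53 errors


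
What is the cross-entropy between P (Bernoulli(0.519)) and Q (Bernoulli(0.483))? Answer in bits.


H(P,Q) = -p*log2(q) - (1-p)*log2(1-q). -0.519*log2(0.483) = 0.544901; -0.481*log2(0.517) = 0.457798. H(P,Q) = 0.544901 + 0.457798 = 1.0027

1.0027 bits


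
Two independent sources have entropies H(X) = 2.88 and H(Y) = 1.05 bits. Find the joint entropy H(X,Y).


For independent variables, H(X,Y) = H(X) + H(Y) = 2.88 + 1.05 = 3.93

3.93 bits


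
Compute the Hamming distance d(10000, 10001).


Count differing positions: . . . . ^ = 1 differences

1


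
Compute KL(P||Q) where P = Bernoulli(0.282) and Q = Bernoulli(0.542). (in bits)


KL = p*log2(p/q) + (1-p)*log2((1-p)/(1-q)) = 0.282*log2(0.282/0.542) + 0.718*log2(0.718/0.458) = 0.1999

0.1999 bits


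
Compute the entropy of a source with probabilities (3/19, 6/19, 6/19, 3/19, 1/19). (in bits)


H = -sum(p_i * log2(p_i)). Terms: -(3/19)*log2(3/19) = 0.420468; -(6/19)*log2(6/19) = 0.525147; -(6/19)*log2(6/19) = 0.525147; -(3/19)*log2(3/19) = 0.420468; -(1/19)*log2(1/19) = 0.223575. H = 0.420468 + 0.525147 + 0.525147 + 0.420468 + 0.223575 = 2.1148

2.1148 bits


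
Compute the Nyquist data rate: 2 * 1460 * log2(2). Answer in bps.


Rate = 2 * B * log2(M) = 2 * 1460 * 1.0 = 2920.0

2920.0 bps


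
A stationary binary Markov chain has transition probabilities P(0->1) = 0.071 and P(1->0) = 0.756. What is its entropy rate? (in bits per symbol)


Stationary distribution: pi_0 = p10/(p01+p10) = 0.9141, pi_1 = 0.0859. Entropy rate H' = pi_0*H(p01) + pi_1*H(p10) = 0.9141*0.3696 + 0.0859*0.8016 = 0.4067

0.4067 bits/symbol


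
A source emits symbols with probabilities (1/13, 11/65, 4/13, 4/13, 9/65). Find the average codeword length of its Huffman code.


Huffman construction (repeatedly merge the two least-probable nodes; each merge adds 1 bit to every symbol beneath it): 1/13 + 9/65 = 14/65; 11/65 + 14/65 = 5/13; 4/13 + 4/13 = 8/13; 5/13 + 8/13 = 1. Resulting codeword lengths (in the order the probabilities were given): (3, 2, 2, 2, 3). L_avg = sum(p_i * l_i) = 1/13*3 + 11/65*2 + 4/13*2 + 4/13*2 + 9/65*3 = 144/65 = 2.2154

2.2154 bits


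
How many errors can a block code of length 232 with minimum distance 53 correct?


Correction capability = floor((d-1)/2) = floor((53-1)/2) = 26

26 errors


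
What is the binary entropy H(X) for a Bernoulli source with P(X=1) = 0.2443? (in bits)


H = -p*log2(p) - (1-p)*log2(1-p). -0.2443*log2(0.2443) = 0.496729; -0.7557*log2(0.7557) = 0.305389. H = 0.496729 + 0.305389 = 0.8021

0.8021 bits


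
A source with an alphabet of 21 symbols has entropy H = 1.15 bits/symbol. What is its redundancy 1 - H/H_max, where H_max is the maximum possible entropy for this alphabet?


H_max = log2(K) = log2(21) = 4.3923 bits/symbol. Redundancy = 1 - H/H_max = 1 - 1.15/4.3923 = 1 - 0.2618 = 0.7382

0.7382


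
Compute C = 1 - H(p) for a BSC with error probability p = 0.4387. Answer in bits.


H(p) = -p*log2(p) - (1-p)*log2(1-p) = -0.4387*log2(0.4387) - 0.5613*log2(0.5613) = 0.521480 + 0.467650 = 0.9891. C = 1 - H(p) = 1 - 0.9891 = 0.0109

0.0109 bits


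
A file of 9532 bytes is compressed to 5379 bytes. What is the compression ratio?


Ratio = original / compressed = 9532 / 5379 = 1.7721

1.7721


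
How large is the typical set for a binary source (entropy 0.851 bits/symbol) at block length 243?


log2|A_typical| = nH = 243 * 0.851 = 206.793, so |A_typical| ~ 2^206.793 = 1.782e+62

1.782e+62


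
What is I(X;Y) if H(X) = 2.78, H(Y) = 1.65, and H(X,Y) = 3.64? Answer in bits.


I(X;Y) = H(X) + H(Y) - H(X,Y) = 2.78 + 1.65 - 3.64 = 0.79

0.79 bits


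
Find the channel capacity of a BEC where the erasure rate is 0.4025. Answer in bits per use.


C = 1 - epsilon = 1 - 0.4025 = 0.5975

0.5975 bits


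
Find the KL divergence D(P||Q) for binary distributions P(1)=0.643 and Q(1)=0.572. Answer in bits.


KL = p*log2(p/q) + (1-p)*log2((1-p)/(1-q)) = 0.643*log2(0.643/0.572) + 0.357*log2(0.357/0.428) = 0.0151

0.0151 bits


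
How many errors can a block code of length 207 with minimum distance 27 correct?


Correction capability = floor((d-1)/2) = floor((27-1)/2) = 13

13 errors


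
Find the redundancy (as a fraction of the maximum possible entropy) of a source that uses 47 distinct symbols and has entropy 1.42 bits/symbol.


H_max = log2(K) = log2(47) = 5.5546 bits/symbol. Redundancy = 1 - H/H_max = 1 - 1.42/5.5546 = 1 - 0.2556 = 0.7444

0.7444


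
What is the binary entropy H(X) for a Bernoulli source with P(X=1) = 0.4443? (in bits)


H = -p*log2(p) - (1-p)*log2(1-p). -0.4443*log2(0.4443) = 0.520006; -0.5557*log2(0.5557) = 0.471023. H = 0.520006 + 0.471023 = 0.991

0.991 bits


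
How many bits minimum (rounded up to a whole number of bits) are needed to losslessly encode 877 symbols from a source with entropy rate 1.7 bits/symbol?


Minimum bits >= n * H = 877 * 1.7 = 1490.9, rounded up to a whole number of bits = 1491

1491 bits


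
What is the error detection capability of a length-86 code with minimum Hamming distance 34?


Detection capability = d_min - 1 = 34 - 1 = 33

33 errors


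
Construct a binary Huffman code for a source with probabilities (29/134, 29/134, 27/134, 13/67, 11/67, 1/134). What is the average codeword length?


Huffman construction (repeatedly merge the two least-probable nodes; each merge adds 1 bit to every symbol beneath it): 1/134 + 11/67 = 23/134; 23/134 + 13/67 = 49/134; 27/134 + 29/134 = 28/67; 29/134 + 49/134 = 39/67; 28/67 + 39/67 = 1. Resulting codeword lengths (in the order the probabilities were given): (2, 2, 2, 3, 4, 4). L_avg = sum(p_i * l_i) = 29/134*2 + 29/134*2 + 27/134*2 + 13/67*3 + 11/67*4 + 1/134*4 = 170/67 = 2.5373

2.5373 bits


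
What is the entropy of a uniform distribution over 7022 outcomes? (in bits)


H = log2(n) = log2(7022) = 12.7777

12.7777 bits


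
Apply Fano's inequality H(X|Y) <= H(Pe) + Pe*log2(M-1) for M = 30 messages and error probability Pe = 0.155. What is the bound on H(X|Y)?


H(Pe) = -Pe*log2(Pe) - (1-Pe)*log2(1-Pe) = -0.155*log2(0.155) - 0.845*log2(0.845) = 0.416897 + 0.205315 = 0.6222. Pe*log2(M-1) = 0.155*log2(29) = 0.752987. Bound = H(Pe) + Pe*log2(M-1) = 0.416897 + 0.205315 + 0.752987 = 1.3752

1.3752 bits


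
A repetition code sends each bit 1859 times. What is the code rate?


Rate = k/n = 1/1859

1/1859


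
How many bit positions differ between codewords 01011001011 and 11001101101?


Count differing positions: ^ . . ^ . ^ . . ^ ^ . = 5 differences

5


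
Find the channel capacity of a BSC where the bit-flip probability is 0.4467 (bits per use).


H(p) = -p*log2(p) - (1-p)*log2(1-p) = -0.4467*log2(0.4467) - 0.5533*log2(0.5533) = 0.519343 + 0.472444 = 0.9918. C = 1 - H(p) = 1 - 0.9918 = 0.0082

0.0082 bits


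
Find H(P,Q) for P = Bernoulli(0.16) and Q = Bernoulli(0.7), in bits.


H(P,Q) = -p*log2(q) - (1-p)*log2(1-q). -0.16*log2(0.7) = 0.082332; -0.84*log2(0.3) = 1.459051. H(P,Q) = 0.082332 + 1.459051 = 1.5414

1.5414 bits


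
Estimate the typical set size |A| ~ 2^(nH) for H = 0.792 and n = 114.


log2|A_typical| = nH = 114 * 0.792 = 90.288, so |A_typical| ~ 2^90.288 = 1.511e+27

1.511e+27


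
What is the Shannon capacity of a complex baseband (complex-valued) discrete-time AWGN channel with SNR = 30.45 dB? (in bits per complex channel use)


SNR_linear = 10^(30.45/10) = 1109.1748; C = log2(1 + SNR_linear) = log2(1 + 1109.1748) = 10.1166

10.1166 bits/channel use


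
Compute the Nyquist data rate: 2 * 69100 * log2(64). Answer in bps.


Rate = 2 * B * log2(M) = 2 * 69100 * 6.0 = 829200.0

829200.0 bps


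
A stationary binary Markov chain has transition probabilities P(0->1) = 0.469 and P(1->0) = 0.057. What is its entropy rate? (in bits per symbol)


Stationary distribution: pi_0 = p10/(p01+p10) = 0.1084, pi_1 = 0.8916. Entropy rate H' = pi_0*H(p01) + pi_1*H(p10) = 0.1084*0.9972 + 0.8916*0.3154 = 0.3893

0.3893 bits/symbol


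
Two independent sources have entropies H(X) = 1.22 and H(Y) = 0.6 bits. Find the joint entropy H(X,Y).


For independent variables, H(X,Y) = H(X) + H(Y) = 1.22 + 0.6 = 1.82

1.82 bits


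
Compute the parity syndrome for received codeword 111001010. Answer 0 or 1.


Syndrome = XOR of all bits = 1 XOR 1 XOR 1 XOR 0 XOR 0 XOR 1 XOR 0 XOR 1 XOR 0 = 1

1


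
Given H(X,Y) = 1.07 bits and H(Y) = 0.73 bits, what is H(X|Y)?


H(X|Y) = H(X,Y) - H(Y) = 1.07 - 0.73 = 0.34

0.34 bits


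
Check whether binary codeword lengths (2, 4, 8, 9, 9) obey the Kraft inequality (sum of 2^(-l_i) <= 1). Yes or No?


Kraft sum = sum(2^(-l_i)) = 0.3203, need <= 1. Result: satisfied (a binary prefix-free code with these lengths exists)

Yes


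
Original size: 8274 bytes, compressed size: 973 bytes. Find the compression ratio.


Ratio = original / compressed = 8274 / 973 = 8.5036

8.5036


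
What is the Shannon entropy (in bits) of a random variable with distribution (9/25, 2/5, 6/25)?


H = -sum(p_i * log2(p_i)). Terms: -(9/25)*log2(9/25) = 0.530615; -(2/5)*log2(2/5) = 0.528771; -(6/25)*log2(6/25) = 0.494134. H = 0.530615 + 0.528771 + 0.494134 = 1.5535

1.5535 bits


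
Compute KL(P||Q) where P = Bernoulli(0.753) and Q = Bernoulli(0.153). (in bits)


KL = p*log2(p/q) + (1-p)*log2((1-p)/(1-q)) = 0.753*log2(0.753/0.153) + 0.247*log2(0.247/0.847) = 1.2921

1.2921 bits


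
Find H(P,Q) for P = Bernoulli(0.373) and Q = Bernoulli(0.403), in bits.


H(P,Q) = -p*log2(q) - (1-p)*log2(1-q). -0.373*log2(0.403) = 0.489058; -0.627*log2(0.597) = 0.466612. H(P,Q) = 0.489058 + 0.466612 = 0.9557

0.9557 bits


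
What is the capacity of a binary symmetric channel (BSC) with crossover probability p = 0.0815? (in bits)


H(p) = -p*log2(p) - (1-p)*log2(1-p) = -0.0815*log2(0.0815) - 0.9185*log2(0.9185) = 0.294790 + 0.112653 = 0.4074. C = 1 - H(p) = 1 - 0.4074 = 0.5926

0.5926 bits


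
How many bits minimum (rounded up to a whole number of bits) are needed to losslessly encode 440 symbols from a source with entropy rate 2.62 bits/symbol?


Minimum bits >= n * H = 440 * 2.62 = 1152.8, rounded up to a whole number of bits = 1153

1153 bits


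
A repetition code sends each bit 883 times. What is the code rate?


Rate = k/n = 1/883

1/883


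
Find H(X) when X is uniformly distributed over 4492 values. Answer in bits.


H = log2(n) = log2(4492) = 12.1331

12.1331 bits


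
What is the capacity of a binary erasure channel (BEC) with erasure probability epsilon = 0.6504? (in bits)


C = 1 - epsilon = 1 - 0.6504 = 0.3496

0.3496 bits


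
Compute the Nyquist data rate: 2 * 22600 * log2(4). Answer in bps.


Rate = 2 * B * log2(M) = 2 * 22600 * 2.0 = 90400.0

90400.0 bps


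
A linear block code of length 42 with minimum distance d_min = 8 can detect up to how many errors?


Detection capability = d_min - 1 = 8 - 1 = 7

7 errors


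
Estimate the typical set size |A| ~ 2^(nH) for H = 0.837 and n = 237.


log2|A_typical| = nH = 237 * 0.837 = 198.369, so |A_typical| ~ 2^198.369 = 5.188e+59

5.188e+59


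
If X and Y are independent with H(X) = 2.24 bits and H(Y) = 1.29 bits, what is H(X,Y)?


For independent variables, H(X,Y) = H(X) + H(Y) = 2.24 + 1.29 = 3.53

3.53 bits


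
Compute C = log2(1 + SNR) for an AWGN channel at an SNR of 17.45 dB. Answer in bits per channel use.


SNR_linear = 10^(17.45/10) = 55.5904; C = log2(1 + SNR_linear) = log2(1 + 55.5904) = 5.8225

5.8225 bits/channel use


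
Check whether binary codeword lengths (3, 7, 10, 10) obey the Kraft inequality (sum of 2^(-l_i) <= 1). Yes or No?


Kraft sum = sum(2^(-l_i)) = 0.1348, need <= 1. Result: satisfied (a binary prefix-free code with these lengths exists)

Yes


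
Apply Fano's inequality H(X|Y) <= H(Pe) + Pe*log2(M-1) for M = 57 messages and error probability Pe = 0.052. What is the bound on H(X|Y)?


H(Pe) = -Pe*log2(Pe) - (1-Pe)*log2(1-Pe) = -0.052*log2(0.052) - 0.948*log2(0.948) = 0.221798 + 0.073035 = 0.2948. Pe*log2(M-1) = 0.052*log2(56) = 0.301982. Bound = H(Pe) + Pe*log2(M-1) = 0.221798 + 0.073035 + 0.301982 = 0.5968

0.5968 bits


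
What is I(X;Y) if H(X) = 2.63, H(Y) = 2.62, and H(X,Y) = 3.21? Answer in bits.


I(X;Y) = H(X) + H(Y) - H(X,Y) = 2.63 + 2.62 - 3.21 = 2.04

2.04 bits


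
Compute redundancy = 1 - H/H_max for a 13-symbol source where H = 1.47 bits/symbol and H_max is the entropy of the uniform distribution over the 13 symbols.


H_max = log2(K) = log2(13) = 3.7004 bits/symbol. Redundancy = 1 - H/H_max = 1 - 1.47/3.7004 = 1 - 0.3973 = 0.6027

0.6027


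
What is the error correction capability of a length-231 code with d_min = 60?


Correction capability = floor((d-1)/2) = floor((60-1)/2) = 29

29 errors


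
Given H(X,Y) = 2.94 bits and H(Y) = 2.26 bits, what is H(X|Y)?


H(X|Y) = H(X,Y) - H(Y) = 2.94 - 2.26 = 0.68

0.68 bits


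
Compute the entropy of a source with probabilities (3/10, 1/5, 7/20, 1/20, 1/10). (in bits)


H = -sum(p_i * log2(p_i)). Terms: -(3/10)*log2(3/10) = 0.521090; -(1/5)*log2(1/5) = 0.464386; -(7/20)*log2(7/20) = 0.530101; -(1/20)*log2(1/20) = 0.216096; -(1/10)*log2(1/10) = 0.332193. H = 0.521090 + 0.464386 + 0.530101 + 0.216096 + 0.332193 = 2.0639

2.0639 bits


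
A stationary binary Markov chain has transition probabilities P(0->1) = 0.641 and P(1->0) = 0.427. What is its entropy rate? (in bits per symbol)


Stationary distribution: pi_0 = p10/(p01+p10) = 0.3998, pi_1 = 0.6002. Entropy rate H' = pi_0*H(p01) + pi_1*H(p10) = 0.3998*0.9418 + 0.6002*0.9846 = 0.9675

0.9675 bits/symbol


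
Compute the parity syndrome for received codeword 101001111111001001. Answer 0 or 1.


Syndrome = XOR of all bits = 1 XOR 0 XOR 1 XOR 0 XOR 0 XOR 1 XOR 1 XOR 1 XOR 1 XOR 1 XOR 1 XOR 1 XOR 0 XOR 0 XOR 1 XOR 0 XOR 0 XOR 1 = 1

1


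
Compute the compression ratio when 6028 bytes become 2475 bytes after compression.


Ratio = original / compressed = 6028 / 2475 = 2.4356

2.4356


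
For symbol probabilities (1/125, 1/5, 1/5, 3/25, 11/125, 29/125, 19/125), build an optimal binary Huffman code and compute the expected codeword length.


Huffman construction (repeatedly merge the two least-probable nodes; each merge adds 1 bit to every symbol beneath it): 1/125 + 11/125 = 12/125; 12/125 + 3/25 = 27/125; 19/125 + 1/5 = 44/125; 1/5 + 27/125 = 52/125; 29/125 + 44/125 = 73/125; 52/125 + 73/125 = 1. Resulting codeword lengths (in the order the probabilities were given): (4, 3, 2, 3, 4, 2, 3). L_avg = sum(p_i * l_i) = 1/125*4 + 1/5*3 + 1/5*2 + 3/25*3 + 11/125*4 + 29/125*2 + 19/125*3 = 333/125 = 2.664

2.664 bits


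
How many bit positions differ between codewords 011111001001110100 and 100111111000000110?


Count differing positions: ^ ^ ^ . . . ^ ^ . . . ^ ^ ^ . . ^ . = 9 differences

9


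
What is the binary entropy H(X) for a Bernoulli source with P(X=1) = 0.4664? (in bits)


H = -p*log2(p) - (1-p)*log2(1-p). -0.4664*log2(0.4664) = 0.513208; -0.5336*log2(0.5336) = 0.483532. H = 0.513208 + 0.483532 = 0.9967

0.9967 bits


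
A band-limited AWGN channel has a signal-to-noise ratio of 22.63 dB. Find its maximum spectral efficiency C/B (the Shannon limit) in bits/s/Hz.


SNR_linear = 10^(22.63/10) = 183.2314; C/B = log2(1 + SNR_linear) = log2(1 + 183.2314) = 7.5254

7.5254 bits/s/Hz


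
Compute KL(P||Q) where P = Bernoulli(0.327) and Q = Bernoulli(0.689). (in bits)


KL = p*log2(p/q) + (1-p)*log2((1-p)/(1-q)) = 0.327*log2(0.327/0.689) + 0.673*log2(0.673/0.311) = 0.3979

0.3979 bits


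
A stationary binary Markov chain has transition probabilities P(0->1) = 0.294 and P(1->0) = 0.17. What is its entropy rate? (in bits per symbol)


Stationary distribution: pi_0 = p10/(p01+p10) = 0.3664, pi_1 = 0.6336. Entropy rate H' = pi_0*H(p01) + pi_1*H(p10) = 0.3664*0.8738 + 0.6336*0.6577 = 0.7369

0.7369 bits/symbol


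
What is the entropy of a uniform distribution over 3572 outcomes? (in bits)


H = log2(n) = log2(3572) = 11.8025

11.8025 bits


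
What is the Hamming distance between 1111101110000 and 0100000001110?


Count differing positions: ^ . ^ ^ ^ . ^ ^ ^ ^ ^ ^ . = 10 differences

10


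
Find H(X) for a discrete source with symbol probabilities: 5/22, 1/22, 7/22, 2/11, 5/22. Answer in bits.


H = -sum(p_i * log2(p_i)). Terms: -(5/22)*log2(5/22) = 0.485796; -(1/22)*log2(1/22) = 0.202701; -(7/22)*log2(7/22) = 0.525661; -(2/11)*log2(2/11) = 0.447169; -(5/22)*log2(5/22) = 0.485796. H = 0.485796 + 0.202701 + 0.525661 + 0.447169 + 0.485796 = 2.1471

2.1471 bits


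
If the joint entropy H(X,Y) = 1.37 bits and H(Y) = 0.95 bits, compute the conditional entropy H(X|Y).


H(X|Y) = H(X,Y) - H(Y) = 1.37 - 0.95 = 0.42

0.42 bits


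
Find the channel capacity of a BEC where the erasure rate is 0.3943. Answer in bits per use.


C = 1 - epsilon = 1 - 0.3943 = 0.6057

0.6057 bits


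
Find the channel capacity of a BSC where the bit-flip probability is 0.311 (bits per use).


H(p) = -p*log2(p) - (1-p)*log2(1-p) = -0.311*log2(0.311) - 0.689*log2(0.689) = 0.524039 + 0.370285 = 0.8943. C = 1 - H(p) = 1 - 0.8943 = 0.1057

0.1057 bits


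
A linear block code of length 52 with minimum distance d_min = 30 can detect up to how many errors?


Detection capability = d_min - 1 = 30 - 1 = 29

29 errors


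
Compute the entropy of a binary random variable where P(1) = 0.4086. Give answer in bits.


H = -p*log2(p) - (1-p)*log2(1-p). -0.4086*log2(0.4086) = 0.527600; -0.5914*log2(0.5914) = 0.448159. H = 0.527600 + 0.448159 = 0.9758

0.9758 bits


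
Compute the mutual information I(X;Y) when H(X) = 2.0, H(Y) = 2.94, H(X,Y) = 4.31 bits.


I(X;Y) = H(X) + H(Y) - H(X,Y) = 2.0 + 2.94 - 4.31 = 0.63

0.63 bits


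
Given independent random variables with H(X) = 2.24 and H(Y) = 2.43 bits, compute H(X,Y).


For independent variables, H(X,Y) = H(X) + H(Y) = 2.24 + 2.43 = 4.67

4.67 bits


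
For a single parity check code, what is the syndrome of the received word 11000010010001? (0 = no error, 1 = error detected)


Syndrome = XOR of all bits = 1 XOR 1 XOR 0 XOR 0 XOR 0 XOR 0 XOR 1 XOR 0 XOR 0 XOR 1 XOR 0 XOR 0 XOR 0 XOR 1 = 1

1


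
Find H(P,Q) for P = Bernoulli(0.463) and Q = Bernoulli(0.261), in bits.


H(P,Q) = -p*log2(q) - (1-p)*log2(1-q). -0.463*log2(0.261) = 0.897238; -0.537*log2(0.739) = 0.234322. H(P,Q) = 0.897238 + 0.234322 = 1.1316

1.1316 bits


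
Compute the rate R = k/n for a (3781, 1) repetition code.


Rate = k/n = 1/3781

1/3781


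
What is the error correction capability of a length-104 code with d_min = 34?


Correction capability = floor((d-1)/2) = floor((34-1)/2) = 16

16 errors


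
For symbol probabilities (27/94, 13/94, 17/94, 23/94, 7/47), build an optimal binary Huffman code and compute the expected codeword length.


Huffman construction (repeatedly merge the two least-probable nodes; each merge adds 1 bit to every symbol beneath it): 13/94 + 7/47 = 27/94; 17/94 + 23/94 = 20/47; 27/94 + 27/94 = 27/47; 20/47 + 27/47 = 1. Resulting codeword lengths (in the order the probabilities were given): (2, 3, 2, 2, 3). L_avg = sum(p_i * l_i) = 27/94*2 + 13/94*3 + 17/94*2 + 23/94*2 + 7/47*3 = 215/94 = 2.2872

2.2872 bits


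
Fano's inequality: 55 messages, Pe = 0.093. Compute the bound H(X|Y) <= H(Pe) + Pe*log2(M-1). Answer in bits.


H(Pe) = -Pe*log2(Pe) - (1-Pe)*log2(1-Pe) = -0.093*log2(0.093) - 0.907*log2(0.907) = 0.318676 + 0.127729 = 0.4464. Pe*log2(M-1) = 0.093*log2(54) = 0.535205. Bound = H(Pe) + Pe*log2(M-1) = 0.318676 + 0.127729 + 0.535205 = 0.9816

0.9816 bits


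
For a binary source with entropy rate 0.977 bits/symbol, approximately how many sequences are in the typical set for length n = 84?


log2|A_typical| = nH = 84 * 0.977 = 82.068, so |A_typical| ~ 2^82.068 = 5.069e+24

5.069e+24


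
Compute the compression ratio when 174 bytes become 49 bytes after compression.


Ratio = original / compressed = 174 / 49 = 3.551

3.551


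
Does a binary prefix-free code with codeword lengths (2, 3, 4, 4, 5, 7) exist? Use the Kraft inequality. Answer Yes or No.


Kraft sum = sum(2^(-l_i)) = 0.5391, need <= 1. Result: satisfied (a binary prefix-free code with these lengths exists)

Yes


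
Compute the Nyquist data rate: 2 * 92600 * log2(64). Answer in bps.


Rate = 2 * B * log2(M) = 2 * 92600 * 6.0 = 1111200.0

1111200.0 bps


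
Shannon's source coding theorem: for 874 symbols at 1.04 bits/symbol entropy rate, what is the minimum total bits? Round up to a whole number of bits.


Minimum bits >= n * H = 874 * 1.04 = 908.96, rounded up to a whole number of bits = 909

909 bits


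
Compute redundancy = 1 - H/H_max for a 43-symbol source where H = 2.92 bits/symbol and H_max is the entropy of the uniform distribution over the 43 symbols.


H_max = log2(K) = log2(43) = 5.4263 bits/symbol. Redundancy = 1 - H/H_max = 1 - 2.92/5.4263 = 1 - 0.5381 = 0.4619

0.4619


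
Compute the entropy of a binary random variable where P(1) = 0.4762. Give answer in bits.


H = -p*log2(p) - (1-p)*log2(1-p). -0.4762*log2(0.4762) = 0.509706; -0.5238*log2(0.5238) = 0.488659. H = 0.509706 + 0.488659 = 0.9984

0.9984 bits


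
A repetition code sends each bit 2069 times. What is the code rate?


Rate = k/n = 1/2069

1/2069


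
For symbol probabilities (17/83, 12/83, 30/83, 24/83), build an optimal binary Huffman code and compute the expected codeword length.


Huffman construction (repeatedly merge the two least-probable nodes; each merge adds 1 bit to every symbol beneath it): 12/83 + 17/83 = 29/83; 24/83 + 29/83 = 53/83; 30/83 + 53/83 = 1. Resulting codeword lengths (in the order the probabilities were given): (3, 3, 1, 2). L_avg = sum(p_i * l_i) = 17/83*3 + 12/83*3 + 30/83*1 + 24/83*2 = 165/83 = 1.988

1.988 bits


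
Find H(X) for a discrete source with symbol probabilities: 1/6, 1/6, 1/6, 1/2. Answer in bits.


H = -sum(p_i * log2(p_i)). Terms: -(1/6)*log2(1/6) = 0.430827; -(1/6)*log2(1/6) = 0.430827; -(1/6)*log2(1/6) = 0.430827; -(1/2)*log2(1/2) = 0.500000. H = 0.430827 + 0.430827 + 0.430827 + 0.500000 = 1.7925

1.7925 bits


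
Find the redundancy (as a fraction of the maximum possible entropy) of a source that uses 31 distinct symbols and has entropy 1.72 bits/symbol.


H_max = log2(K) = log2(31) = 4.9542 bits/symbol. Redundancy = 1 - H/H_max = 1 - 1.72/4.9542 = 1 - 0.3472 = 0.6528

0.6528


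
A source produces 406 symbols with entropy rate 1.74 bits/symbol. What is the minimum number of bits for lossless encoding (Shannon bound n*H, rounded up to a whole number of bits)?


Minimum bits >= n * H = 406 * 1.74 = 706.44, rounded up to a whole number of bits = 707

707 bits


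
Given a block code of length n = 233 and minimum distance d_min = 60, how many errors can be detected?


Detection capability = d_min - 1 = 60 - 1 = 59

59 errors


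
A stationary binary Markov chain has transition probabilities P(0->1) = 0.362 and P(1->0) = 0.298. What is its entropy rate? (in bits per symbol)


Stationary distribution: pi_0 = p10/(p01+p10) = 0.4515, pi_1 = 0.5485. Entropy rate H' = pi_0*H(p01) + pi_1*H(p10) = 0.4515*0.9443 + 0.5485*0.8788 = 0.9084

0.9084 bits/symbol


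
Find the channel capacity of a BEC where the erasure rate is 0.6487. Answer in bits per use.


C = 1 - epsilon = 1 - 0.6487 = 0.3513

0.3513 bits


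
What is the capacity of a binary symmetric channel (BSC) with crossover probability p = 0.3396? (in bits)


H(p) = -p*log2(p) - (1-p)*log2(1-p) = -0.3396*log2(0.3396) - 0.6604*log2(0.6604) = 0.529128 + 0.395307 = 0.9244. C = 1 - H(p) = 1 - 0.9244 = 0.0756

0.0756 bits


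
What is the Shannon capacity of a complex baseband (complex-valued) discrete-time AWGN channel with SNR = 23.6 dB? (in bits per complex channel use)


SNR_linear = 10^(23.6/10) = 229.0868; C = log2(1 + SNR_linear) = log2(1 + 229.0868) = 7.846

7.846 bits/channel use


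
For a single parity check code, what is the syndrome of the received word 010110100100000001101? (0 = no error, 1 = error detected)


Syndrome = XOR of all bits = 0 XOR 1 XOR 0 XOR 1 XOR 1 XOR 0 XOR 1 XOR 0 XOR 0 XOR 1 XOR 0 XOR 0 XOR 0 XOR 0 XOR 0 XOR 0 XOR 0 XOR 1 XOR 1 XOR 0 XOR 1 = 0

0


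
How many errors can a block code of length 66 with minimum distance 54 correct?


Correction capability = floor((d-1)/2) = floor((54-1)/2) = 26

26 errors


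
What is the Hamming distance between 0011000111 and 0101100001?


Count differing positions: . ^ ^ . ^ . . ^ ^ . = 5 differences

5


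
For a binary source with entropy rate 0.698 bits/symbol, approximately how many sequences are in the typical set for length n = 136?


log2|A_typical| = nH = 136 * 0.698 = 94.928, so |A_typical| ~ 2^94.928 = 3.769e+28

3.769e+28


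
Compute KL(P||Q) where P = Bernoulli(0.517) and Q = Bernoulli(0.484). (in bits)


KL = p*log2(p/q) + (1-p)*log2((1-p)/(1-q)) = 0.517*log2(0.517/0.484) + 0.483*log2(0.483/0.516) = 0.0031

0.0031 bits


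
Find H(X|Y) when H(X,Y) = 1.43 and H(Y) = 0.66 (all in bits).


H(X|Y) = H(X,Y) - H(Y) = 1.43 - 0.66 = 0.77

0.77 bits


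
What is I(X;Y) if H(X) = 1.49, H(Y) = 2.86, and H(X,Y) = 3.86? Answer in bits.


I(X;Y) = H(X) + H(Y) - H(X,Y) = 1.49 + 2.86 - 3.86 = 0.49

0.49 bits


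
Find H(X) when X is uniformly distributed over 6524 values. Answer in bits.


H = log2(n) = log2(6524) = 12.6715

12.6715 bits


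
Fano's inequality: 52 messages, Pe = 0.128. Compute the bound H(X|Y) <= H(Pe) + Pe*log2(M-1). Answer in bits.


H(Pe) = -Pe*log2(Pe) - (1-Pe)*log2(1-Pe) = -0.128*log2(0.128) - 0.872*log2(0.872) = 0.379620 + 0.172307 = 0.5519. Pe*log2(M-1) = 0.128*log2(51) = 0.726070. Bound = H(Pe) + Pe*log2(M-1) = 0.379620 + 0.172307 + 0.726070 = 1.278

1.278 bits


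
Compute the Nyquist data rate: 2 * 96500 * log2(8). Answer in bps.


Rate = 2 * B * log2(M) = 2 * 96500 * 3.0 = 579000.0

579000.0 bps


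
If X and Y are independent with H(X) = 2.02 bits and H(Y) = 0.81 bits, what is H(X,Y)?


For independent variables, H(X,Y) = H(X) + H(Y) = 2.02 + 0.81 = 2.83

2.83 bits


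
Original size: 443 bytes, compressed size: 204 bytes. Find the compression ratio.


Ratio = original / compressed = 443 / 204 = 2.1716

2.1716


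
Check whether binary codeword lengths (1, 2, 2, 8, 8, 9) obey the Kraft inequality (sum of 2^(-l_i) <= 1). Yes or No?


Kraft sum = sum(2^(-l_i)) = 1.0098, need <= 1. Result: violated (a binary prefix-free code with these lengths cannot exist)

No


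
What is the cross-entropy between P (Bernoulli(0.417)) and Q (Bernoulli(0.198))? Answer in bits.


H(P,Q) = -p*log2(q) - (1-p)*log2(1-q). -0.417*log2(0.198) = 0.974290; -0.583*log2(0.802) = 0.185584. H(P,Q) = 0.974290 + 0.185584 = 1.1599

1.1599 bits


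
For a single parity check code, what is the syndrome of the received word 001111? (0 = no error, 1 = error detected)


Syndrome = XOR of all bits = 0 XOR 0 XOR 1 XOR 1 XOR 1 XOR 1 = 0

0


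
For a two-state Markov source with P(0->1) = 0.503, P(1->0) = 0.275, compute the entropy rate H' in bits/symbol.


Stationary distribution: pi_0 = p10/(p01+p10) = 0.3535, pi_1 = 0.6465. Entropy rate H' = pi_0*H(p01) + pi_1*H(p10) = 0.3535*1.0 + 0.6465*0.8485 = 0.9021

0.9021 bits/symbol


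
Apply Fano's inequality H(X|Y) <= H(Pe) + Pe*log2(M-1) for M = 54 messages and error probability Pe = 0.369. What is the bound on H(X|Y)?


H(Pe) = -Pe*log2(Pe) - (1-Pe)*log2(1-Pe) = -0.369*log2(0.369) - 0.631*log2(0.631) = 0.530735 + 0.419166 = 0.9499. Pe*log2(M-1) = 0.369*log2(53) = 2.113603. Bound = H(Pe) + Pe*log2(M-1) = 0.530735 + 0.419166 + 2.113603 = 3.0635

3.0635 bits


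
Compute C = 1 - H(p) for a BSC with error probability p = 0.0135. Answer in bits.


H(p) = -p*log2(p) - (1-p)*log2(1-p) = -0.0135*log2(0.0135) - 0.9865*log2(0.9865) = 0.083847 + 0.019344 = 0.1032. C = 1 - H(p) = 1 - 0.1032 = 0.8968

0.8968 bits


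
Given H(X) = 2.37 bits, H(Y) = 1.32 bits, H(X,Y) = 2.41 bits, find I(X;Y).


I(X;Y) = H(X) + H(Y) - H(X,Y) = 2.37 + 1.32 - 2.41 = 1.28

1.28 bits


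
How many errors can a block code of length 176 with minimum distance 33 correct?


Correction capability = floor((d-1)/2) = floor((33-1)/2) = 16

16 errors


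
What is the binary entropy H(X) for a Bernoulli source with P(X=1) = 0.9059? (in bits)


H = -p*log2(p) - (1-p)*log2(1-p). -0.9059*log2(0.9059) = 0.129160; -0.0941*log2(0.0941) = 0.320849. H = 0.129160 + 0.320849 = 0.45

0.45 bits


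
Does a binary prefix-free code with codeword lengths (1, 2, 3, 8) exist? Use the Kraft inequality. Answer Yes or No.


Kraft sum = sum(2^(-l_i)) = 0.8789, need <= 1. Result: satisfied (a binary prefix-free code with these lengths exists)

Yes


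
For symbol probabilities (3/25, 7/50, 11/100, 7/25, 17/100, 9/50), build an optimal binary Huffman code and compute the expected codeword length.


Huffman construction (repeatedly merge the two least-probable nodes; each merge adds 1 bit to every symbol beneath it): 11/100 + 3/25 = 23/100; 7/50 + 17/100 = 31/100; 9/50 + 23/100 = 41/100; 7/25 + 31/100 = 59/100; 41/100 + 59/100 = 1. Resulting codeword lengths (in the order the probabilities were given): (3, 3, 3, 2, 3, 2). L_avg = sum(p_i * l_i) = 3/25*3 + 7/50*3 + 11/100*3 + 7/25*2 + 17/100*3 + 9/50*2 = 127/50 = 2.54

2.54 bits


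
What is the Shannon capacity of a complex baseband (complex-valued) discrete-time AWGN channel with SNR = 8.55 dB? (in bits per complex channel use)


SNR_linear = 10^(8.55/10) = 7.1614; C = log2(1 + SNR_linear) = log2(1 + 7.1614) = 3.0288

3.0288 bits/channel use


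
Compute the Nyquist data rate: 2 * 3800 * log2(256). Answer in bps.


Rate = 2 * B * log2(M) = 2 * 3800 * 8.0 = 60800.0

60800.0 bps


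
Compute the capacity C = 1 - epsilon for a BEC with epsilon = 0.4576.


C = 1 - epsilon = 1 - 0.4576 = 0.5424

0.5424 bits


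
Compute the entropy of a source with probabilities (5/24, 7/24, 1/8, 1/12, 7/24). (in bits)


H = -sum(p_i * log2(p_i)). Terms: -(5/24)*log2(5/24) = 0.471466; -(7/24)*log2(7/24) = 0.518469; -(1/8)*log2(1/8) = 0.375000; -(1/12)*log2(1/12) = 0.298747; -(7/24)*log2(7/24) = 0.518469. H = 0.471466 + 0.518469 + 0.375000 + 0.298747 + 0.518469 = 2.1822

2.1822 bits


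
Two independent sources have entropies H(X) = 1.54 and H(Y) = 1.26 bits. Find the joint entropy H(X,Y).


For independent variables, H(X,Y) = H(X) + H(Y) = 1.54 + 1.26 = 2.8

2.8 bits


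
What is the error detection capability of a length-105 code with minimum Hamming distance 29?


Detection capability = d_min - 1 = 29 - 1 = 28

28 errors


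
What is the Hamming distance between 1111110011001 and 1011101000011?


Count differing positions: . ^ . . . ^ ^ . ^ ^ . ^ . = 6 differences

6


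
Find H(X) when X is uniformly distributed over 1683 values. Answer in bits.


H = log2(n) = log2(1683) = 10.7168

10.7168 bits


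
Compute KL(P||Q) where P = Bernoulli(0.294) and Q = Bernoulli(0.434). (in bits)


KL = p*log2(p/q) + (1-p)*log2((1-p)/(1-q)) = 0.294*log2(0.294/0.434) + 0.706*log2(0.706/0.566) = 0.0599

0.0599 bits


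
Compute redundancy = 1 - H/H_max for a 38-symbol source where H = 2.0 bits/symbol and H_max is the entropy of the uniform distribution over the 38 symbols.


H_max = log2(K) = log2(38) = 5.2479 bits/symbol. Redundancy = 1 - H/H_max = 1 - 2.0/5.2479 = 1 - 0.3811 = 0.6189

0.6189
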